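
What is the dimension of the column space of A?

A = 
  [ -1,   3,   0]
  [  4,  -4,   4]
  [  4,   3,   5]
Row reduce:
R2 → R2 + (4)·R1
R3 → R3 + (4)·R1
R3 → R3 - (15/8)·R2
REF = 
  [  -1,    3,    0]
  [   0,    8,    4]
  [   0,    0, -5/2]
Pivot columns: 1, 2, 3 → 3 pivots.
dim(Col(A)) = number of pivot columns = 3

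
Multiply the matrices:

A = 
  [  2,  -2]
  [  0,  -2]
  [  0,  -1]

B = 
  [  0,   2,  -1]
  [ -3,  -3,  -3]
A is 3×2 and B is 2×3, so AB is 3×3. Each entry is (row of A)·(column of B):
AB[1,1] = (2)(0) + (-2)(-3) = 6
AB[1,2] = (2)(2) + (-2)(-3) = 10
AB[1,3] = (2)(-1) + (-2)(-3) = 4
AB[2,1] = (0)(0) + (-2)(-3) = 6
AB[2,2] = (0)(2) + (-2)(-3) = 6
AB[2,3] = (0)(-1) + (-2)(-3) = 6
AB[3,1] = (0)(0) + (-1)(-3) = 3
AB[3,2] = (0)(2) + (-1)(-3) = 3
AB[3,3] = (0)(-1) + (-1)(-3) = 3

AB = 
  [  6,  10,   4]
  [  6,   6,   6]
  [  3,   3,   3]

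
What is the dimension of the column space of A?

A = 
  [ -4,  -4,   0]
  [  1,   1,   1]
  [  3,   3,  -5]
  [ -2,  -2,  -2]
dim(Col(A)) = 2

Row reduce:
R2 → R2 + (1/4)·R1
R3 → R3 + (3/4)·R1
R4 → R4 - (1/2)·R1
R3 → R3 + (5)·R2
R4 → R4 + (2)·R2
REF = 
  [ -4,  -4,   0]
  [  0,   0,   1]
  [  0,   0,   0]
  [  0,   0,   0]
Pivot columns: 1, 3 → 2 pivots.
dim(Col(A)) = number of pivot columns = 2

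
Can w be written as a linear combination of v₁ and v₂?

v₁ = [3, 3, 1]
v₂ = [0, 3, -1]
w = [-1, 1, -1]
Yes

Form the augmented matrix and row-reduce:
[v₁|v₂|w] = 
  [  3,   0,  -1]
  [  3,   3,   1]
  [  1,  -1,  -1]
R2 → R2 - (1)·R1
R3 → R3 - (1/3)·R1
R3 → R3 + (1/3)·R2
REF = 
  [  3,   0,  -1]
  [  0,   3,   2]
  [  0,   0,   0]

No row of the form [0 0 | nonzero], so the system is consistent. Back-substitution gives c₁ = -1/3, c₂ = 2/3: w = (-1/3)·v₁ + (2/3)·v₂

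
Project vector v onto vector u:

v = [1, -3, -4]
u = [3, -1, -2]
proj_u(v) = [3, -1, -2]

v·u = (1)(3) + (-3)(-1) + (-4)(-2) = 14
u·u = (3)² + (-1)² + (-2)² = 14
proj_u(v) = (v·u / u·u) × u = (14/14) × u = (1) × u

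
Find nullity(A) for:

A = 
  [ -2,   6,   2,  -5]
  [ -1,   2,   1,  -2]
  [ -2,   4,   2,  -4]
nullity(A) = 2

Row reduce:
R2 → R2 - (1/2)·R1
R3 → R3 - (1)·R1
R3 → R3 - (2)·R2
REF = 
  [ -2,   6,   2,  -5]
  [  0,  -1,   0, 1/2]
  [  0,   0,   0,   0]
Pivot columns: 1, 2 → 2 pivots.
rank(A) = 2, so nullity(A) = 4 - 2 = 2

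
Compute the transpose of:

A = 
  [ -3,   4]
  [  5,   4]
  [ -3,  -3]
Aᵀ = 
  [ -3,   5,  -3]
  [  4,   4,  -3]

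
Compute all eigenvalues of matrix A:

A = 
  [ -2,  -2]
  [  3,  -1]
λ = (-3 + i√23)/2, (-3 - i√23)/2  (≈ -1.5 + 2.398i, -1.5 - 2.398i)

tr(A) = -3, det(A) = 8
Characteristic polynomial: λ² - tr(A)λ + det(A) = λ² + 3λ + 8
λ² + 3λ + 8 = 0  ⇒  λ = (-3 ± √((3)² - 4·(8)))/2 = (-3 ± √(-23))/2
  = (-3 + i√23)/2,  (-3 - i√23)/2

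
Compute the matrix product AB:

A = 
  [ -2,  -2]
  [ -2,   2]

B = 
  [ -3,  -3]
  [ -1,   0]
A is 2×2 and B is 2×2, so AB is 2×2. Each entry is (row of A)·(column of B):
AB[1,1] = (-2)(-3) + (-2)(-1) = 8
AB[1,2] = (-2)(-3) + (-2)(0) = 6
AB[2,1] = (-2)(-3) + (2)(-1) = 4
AB[2,2] = (-2)(-3) + (2)(0) = 6

AB = 
  [  8,   6]
  [  4,   6]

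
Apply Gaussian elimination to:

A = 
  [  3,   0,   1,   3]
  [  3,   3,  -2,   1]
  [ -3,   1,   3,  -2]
Row operations:
R2 → R2 - (1)·R1
R3 → R3 + (1)·R1
R3 → R3 - (1/3)·R2

Resulting echelon form:
REF = 
  [  3,   0,   1,   3]
  [  0,   3,  -3,  -2]
  [  0,   0,   5, 5/3]

Rank = 3 (number of non-zero pivot rows).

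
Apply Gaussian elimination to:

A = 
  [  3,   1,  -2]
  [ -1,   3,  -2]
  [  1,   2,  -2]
Row operations:
R2 → R2 + (1/3)·R1
R3 → R3 - (1/3)·R1
R3 → R3 - (1/2)·R2

Resulting echelon form:
REF = 
  [   3,    1,   -2]
  [   0, 10/3, -8/3]
  [   0,    0,    0]

Rank = 2 (number of non-zero pivot rows).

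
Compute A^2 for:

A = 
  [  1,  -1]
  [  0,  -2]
A² = A·A:
A²[1,1] = (1)(1) + (-1)(0) = 1
A²[1,2] = (1)(-1) + (-1)(-2) = 1
A²[2,1] = (0)(1) + (-2)(0) = 0
A²[2,2] = (0)(-1) + (-2)(-2) = 4
A² = 
  [  1,   1]
  [  0,   4]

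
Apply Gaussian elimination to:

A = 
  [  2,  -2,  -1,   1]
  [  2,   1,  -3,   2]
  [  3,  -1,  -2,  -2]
Row operations:
R2 → R2 - (1)·R1
R3 → R3 - (3/2)·R1
R3 → R3 - (2/3)·R2

Resulting echelon form:
REF = 
  [    2,    -2,    -1,     1]
  [    0,     3,    -2,     1]
  [    0,     0,   5/6, -25/6]

Rank = 3 (number of non-zero pivot rows).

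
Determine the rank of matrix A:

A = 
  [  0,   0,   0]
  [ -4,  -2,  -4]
rank(A) = 1

Row reduce:
Swap R1 ↔ R2
REF = 
  [ -4,  -2,  -4]
  [  0,   0,   0]
Pivot columns: 1 → 1 pivot.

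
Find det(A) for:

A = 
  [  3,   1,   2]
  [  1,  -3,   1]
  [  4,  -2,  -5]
80

Cofactor expansion along row 1:
det(A) = (3)·((-3)(-5) - (1)(-2)) - (1)·((1)(-5) - (1)(4)) + (2)·((1)(-2) - (-3)(4))
  = (3)(17) - (1)(-9) + (2)(10)
  = 80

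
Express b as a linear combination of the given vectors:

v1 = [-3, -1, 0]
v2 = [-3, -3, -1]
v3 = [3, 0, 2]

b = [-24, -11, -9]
c1 = 2, c2 = 3, c3 = -3

b = 2·v1 + 3·v2 + -3·v3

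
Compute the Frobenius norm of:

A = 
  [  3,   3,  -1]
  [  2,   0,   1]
||A||_F = 4.899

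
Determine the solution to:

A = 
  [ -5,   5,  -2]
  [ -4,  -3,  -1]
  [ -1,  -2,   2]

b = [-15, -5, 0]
Row reduce the augmented matrix [A|b]:
R2 → R2 - (4/5)·R1
R3 → R3 - (1/5)·R1
R3 → R3 - (3/7)·R2
REF = 
  [  -5,    5,   -2,  -15]
  [   0,   -7,  3/5,    7]
  [   0,    0, 15/7,    0]

Back-substitution:
x₃ = 0 / (15/7) = 0
x₂ = (7 - (3/5)(0)) / (-7) = -1
x₁ = (-15 - (5)(-1) - (-2)(0)) / (-5) = 2

x = [2, -1, 0]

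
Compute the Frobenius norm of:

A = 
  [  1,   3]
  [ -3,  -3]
||A||_F = 5.292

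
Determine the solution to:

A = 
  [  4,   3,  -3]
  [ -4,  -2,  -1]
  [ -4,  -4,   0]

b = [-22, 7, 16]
Row reduce the augmented matrix [A|b]:
R2 → R2 + (1)·R1
R3 → R3 + (1)·R1
R3 → R3 + (1)·R2
REF = 
  [  4,   3,  -3, -22]
  [  0,   1,  -4, -15]
  [  0,   0,  -7, -21]

Back-substitution:
x₃ = (-21) / (-7) = 3
x₂ = (-15 - (-4)(3)) / 1 = -3
x₁ = (-22 - (3)(-3) - (-3)(3)) / 4 = -1

x = [-1, -3, 3]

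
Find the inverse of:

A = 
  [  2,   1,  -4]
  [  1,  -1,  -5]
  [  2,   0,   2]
det(A) = (2)·((-1)(2) - (-5)(0)) - (1)·((1)(2) - (-5)(2)) + (-4)·((1)(0) - (-1)(2))
  = (2)(-2) - (1)(12) + (-4)(2)
  = -24
det(A) = -24 ≠ 0, so A is invertible.

Cofactors Cᵢⱼ = (-1)ⁱ⁺ʲ·Mᵢⱼ:
C = 
  [ -2, -12,   2]
  [ -2,  12,   2]
  [ -9,   6,  -3]

adj(A) = Cᵀ:
adj(A) = 
  [ -2,  -2,  -9]
  [-12,  12,   6]
  [  2,   2,  -3]

A⁻¹ = (-1/24) · adj(A):
A⁻¹ = 
  [ 1/12,  1/12,   3/8]
  [  1/2,  -1/2,  -1/4]
  [-1/12, -1/12,   1/8]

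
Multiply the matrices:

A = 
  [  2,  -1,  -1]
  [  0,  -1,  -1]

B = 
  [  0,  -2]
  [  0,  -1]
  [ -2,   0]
AB = 
  [  2,  -3]
  [  2,   1]

A is 2×3 and B is 3×2, so AB is 2×2. Each entry is (row of A)·(column of B):
AB[1,1] = (2)(0) + (-1)(0) + (-1)(-2) = 2
AB[1,2] = (2)(-2) + (-1)(-1) + (-1)(0) = -3
AB[2,1] = (0)(0) + (-1)(0) + (-1)(-2) = 2
AB[2,2] = (0)(-2) + (-1)(-1) + (-1)(0) = 1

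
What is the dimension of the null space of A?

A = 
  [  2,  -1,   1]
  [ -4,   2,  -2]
nullity(A) = 2

Row reduce:
R2 → R2 + (2)·R1
REF = 
  [  2,  -1,   1]
  [  0,   0,   0]
Pivot columns: 1 → 1 pivot.
rank(A) = 1, so nullity(A) = 3 - 1 = 2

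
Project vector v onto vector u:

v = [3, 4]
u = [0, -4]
proj_u(v) = [0, 4]

v·u = (3)(0) + (4)(-4) = -16
u·u = (0)² + (-4)² = 16
proj_u(v) = (v·u / u·u) × u = (-16/16) × u = (-1) × u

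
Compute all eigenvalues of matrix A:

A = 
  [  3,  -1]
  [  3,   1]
λ = 2 + i√2, 2 - i√2  (≈ 2 + 1.414i, 2 - 1.414i)

tr(A) = 4, det(A) = 6
Characteristic polynomial: λ² - tr(A)λ + det(A) = λ² - 4λ + 6
λ² - 4λ + 6 = 0  ⇒  λ = (4 ± √((-4)² - 4·(6)))/2 = (4 ± √(-8))/2
  = 2 + i√2,  2 - i√2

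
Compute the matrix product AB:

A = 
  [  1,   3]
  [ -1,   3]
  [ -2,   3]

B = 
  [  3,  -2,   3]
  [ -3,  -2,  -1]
AB = 
  [ -6,  -8,   0]
  [-12,  -4,  -6]
  [-15,  -2,  -9]

A is 3×2 and B is 2×3, so AB is 3×3. Each entry is (row of A)·(column of B):
AB[1,1] = (1)(3) + (3)(-3) = -6
AB[1,2] = (1)(-2) + (3)(-2) = -8
AB[1,3] = (1)(3) + (3)(-1) = 0
AB[2,1] = (-1)(3) + (3)(-3) = -12
AB[2,2] = (-1)(-2) + (3)(-2) = -4
AB[2,3] = (-1)(3) + (3)(-1) = -6
AB[3,1] = (-2)(3) + (3)(-3) = -15
AB[3,2] = (-2)(-2) + (3)(-2) = -2
AB[3,3] = (-2)(3) + (3)(-1) = -9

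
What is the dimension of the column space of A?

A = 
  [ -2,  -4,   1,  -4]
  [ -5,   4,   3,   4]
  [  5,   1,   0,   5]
Row reduce:
R2 → R2 - (5/2)·R1
R3 → R3 + (5/2)·R1
R3 → R3 + (9/14)·R2
REF = 
  [   -2,    -4,     1,    -4]
  [    0,    14,   1/2,    14]
  [    0,     0, 79/28,     4]
Pivot columns: 1, 2, 3 → 3 pivots.
dim(Col(A)) = number of pivot columns = 3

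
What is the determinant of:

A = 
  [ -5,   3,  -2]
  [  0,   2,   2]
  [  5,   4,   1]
Cofactor expansion along row 1:
det(A) = (-5)·((2)(1) - (2)(4)) - (3)·((0)(1) - (2)(5)) + (-2)·((0)(4) - (2)(5))
  = (-5)(-6) - (3)(-10) + (-2)(-10)
  = 80

det(A) = 80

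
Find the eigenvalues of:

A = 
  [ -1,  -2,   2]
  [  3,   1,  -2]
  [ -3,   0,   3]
λ = 1, 1 + 2i√2, 1 - 2i√2  (≈ 1, 1 + 2.828i, 1 - 2.828i)

Characteristic polynomial: det(λI - A) = λ³ - 3λ² + 11λ - 9
Testing integer divisors of the constant term: p(1) = 0, so (λ - 1) is a factor:
p(λ) = (λ - 1)(λ² - 2λ + 9)
λ² - 2λ + 9 = 0  ⇒  λ = (2 ± √((-2)² - 4·(9)))/2 = (2 ± √(-32))/2
  = 1 + 2i√2,  1 - 2i√2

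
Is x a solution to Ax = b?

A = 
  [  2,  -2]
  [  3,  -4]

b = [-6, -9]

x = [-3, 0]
Yes

Ax = [-6, -9] = b ✓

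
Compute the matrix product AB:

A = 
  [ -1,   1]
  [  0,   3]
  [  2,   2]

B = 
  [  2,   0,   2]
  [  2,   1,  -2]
A is 3×2 and B is 2×3, so AB is 3×3. Each entry is (row of A)·(column of B):
AB[1,1] = (-1)(2) + (1)(2) = 0
AB[1,2] = (-1)(0) + (1)(1) = 1
AB[1,3] = (-1)(2) + (1)(-2) = -4
AB[2,1] = (0)(2) + (3)(2) = 6
AB[2,2] = (0)(0) + (3)(1) = 3
AB[2,3] = (0)(2) + (3)(-2) = -6
AB[3,1] = (2)(2) + (2)(2) = 8
AB[3,2] = (2)(0) + (2)(1) = 2
AB[3,3] = (2)(2) + (2)(-2) = 0

AB = 
  [  0,   1,  -4]
  [  6,   3,  -6]
  [  8,   2,   0]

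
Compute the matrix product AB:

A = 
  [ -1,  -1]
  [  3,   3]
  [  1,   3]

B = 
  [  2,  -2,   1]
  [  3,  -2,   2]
AB = 
  [ -5,   4,  -3]
  [ 15, -12,   9]
  [ 11,  -8,   7]

A is 3×2 and B is 2×3, so AB is 3×3. Each entry is (row of A)·(column of B):
AB[1,1] = (-1)(2) + (-1)(3) = -5
AB[1,2] = (-1)(-2) + (-1)(-2) = 4
AB[1,3] = (-1)(1) + (-1)(2) = -3
AB[2,1] = (3)(2) + (3)(3) = 15
AB[2,2] = (3)(-2) + (3)(-2) = -12
AB[2,3] = (3)(1) + (3)(2) = 9
AB[3,1] = (1)(2) + (3)(3) = 11
AB[3,2] = (1)(-2) + (3)(-2) = -8
AB[3,3] = (1)(1) + (3)(2) = 7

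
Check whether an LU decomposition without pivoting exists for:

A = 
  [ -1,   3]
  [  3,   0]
Yes.
A[1,1] = -1 ≠ 0, so Gaussian elimination proceeds without a row swap: multiplier ℓ₂₁ = (3)/(-1) = -3, and U[2,2] = 0 - (-3)(3) = 9.
L = 
  [  1,   0]
  [ -3,   1]
U = 
  [ -1,   3]
  [  0,   9]
Check row 2 of LU: [(-3)(-1), (-3)(3) + 9] = [3, 0] = row 2 of A ✓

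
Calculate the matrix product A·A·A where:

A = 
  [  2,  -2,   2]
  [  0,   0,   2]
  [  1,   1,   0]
A^3 = 
  [ 12, -12,   8]
  [  4,  -4,   8]
  [  8,   0,   0]

A² = A·A:
A²[1,1] = (2)(2) + (-2)(0) + (2)(1) = 6
A²[1,2] = (2)(-2) + (-2)(0) + (2)(1) = -2
A²[1,3] = (2)(2) + (-2)(2) + (2)(0) = 0
A²[2,1] = (0)(2) + (0)(0) + (2)(1) = 2
A²[2,2] = (0)(-2) + (0)(0) + (2)(1) = 2
A²[2,3] = (0)(2) + (0)(2) + (2)(0) = 0
A²[3,1] = (1)(2) + (1)(0) + (0)(1) = 2
A²[3,2] = (1)(-2) + (1)(0) + (0)(1) = -2
A²[3,3] = (1)(2) + (1)(2) + (0)(0) = 4
A² = 
  [  6,  -2,   0]
  [  2,   2,   0]
  [  2,  -2,   4]

A^3 = A^2·A:
A^3[1,1] = (6)(2) + (-2)(0) + (0)(1) = 12
A^3[1,2] = (6)(-2) + (-2)(0) + (0)(1) = -12
A^3[1,3] = (6)(2) + (-2)(2) + (0)(0) = 8
A^3[2,1] = (2)(2) + (2)(0) + (0)(1) = 4
A^3[2,2] = (2)(-2) + (2)(0) + (0)(1) = -4
A^3[2,3] = (2)(2) + (2)(2) + (0)(0) = 8
A^3[3,1] = (2)(2) + (-2)(0) + (4)(1) = 8
A^3[3,2] = (2)(-2) + (-2)(0) + (4)(1) = 0
A^3[3,3] = (2)(2) + (-2)(2) + (4)(0) = 0
A^3 = 
  [ 12, -12,   8]
  [  4,  -4,   8]
  [  8,   0,   0]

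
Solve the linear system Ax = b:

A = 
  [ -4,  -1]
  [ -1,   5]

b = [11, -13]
x = [-2, -3]

Row reduce the augmented matrix [A|b]:
R2 → R2 - (1/4)·R1
REF = 
  [   -4,    -1,    11]
  [    0,  21/4, -63/4]

Back-substitution:
x₂ = (-63/4) / (21/4) = -3
x₁ = (11 - (-1)(-3)) / (-4) = -2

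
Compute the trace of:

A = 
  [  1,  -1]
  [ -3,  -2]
-1

tr(A) = 1 + -2 = -1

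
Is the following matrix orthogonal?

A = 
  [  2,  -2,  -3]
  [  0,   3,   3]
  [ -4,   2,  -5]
No

AᵀA = 
  [ 20, -12,  14]
  [-12,  17,   5]
  [ 14,   5,  43]
≠ I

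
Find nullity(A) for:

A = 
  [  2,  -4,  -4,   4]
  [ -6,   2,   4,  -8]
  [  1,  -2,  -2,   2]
nullity(A) = 2

Row reduce:
R2 → R2 + (3)·R1
R3 → R3 - (1/2)·R1
REF = 
  [  2,  -4,  -4,   4]
  [  0, -10,  -8,   4]
  [  0,   0,   0,   0]
Pivot columns: 1, 2 → 2 pivots.
rank(A) = 2, so nullity(A) = 4 - 2 = 2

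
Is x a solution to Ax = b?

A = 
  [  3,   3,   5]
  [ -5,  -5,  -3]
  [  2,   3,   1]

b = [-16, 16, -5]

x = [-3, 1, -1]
No

Ax = [-11, 13, -4] ≠ b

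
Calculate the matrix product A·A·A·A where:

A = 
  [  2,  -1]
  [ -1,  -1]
A² = A·A:
A²[1,1] = (2)(2) + (-1)(-1) = 5
A²[1,2] = (2)(-1) + (-1)(-1) = -1
A²[2,1] = (-1)(2) + (-1)(-1) = -1
A²[2,2] = (-1)(-1) + (-1)(-1) = 2
A² = 
  [  5,  -1]
  [ -1,   2]

A^3 = A^2·A:
A^3[1,1] = (5)(2) + (-1)(-1) = 11
A^3[1,2] = (5)(-1) + (-1)(-1) = -4
A^3[2,1] = (-1)(2) + (2)(-1) = -4
A^3[2,2] = (-1)(-1) + (2)(-1) = -1
A^3 = 
  [ 11,  -4]
  [ -4,  -1]

A^4 = A^3·A:
A^4[1,1] = (11)(2) + (-4)(-1) = 26
A^4[1,2] = (11)(-1) + (-4)(-1) = -7
A^4[2,1] = (-4)(2) + (-1)(-1) = -7
A^4[2,2] = (-4)(-1) + (-1)(-1) = 5
A^4 = 
  [ 26,  -7]
  [ -7,   5]

Therefore
A^4 = 
  [ 26,  -7]
  [ -7,   5]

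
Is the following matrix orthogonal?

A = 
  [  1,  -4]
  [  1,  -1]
No

AᵀA = 
  [  2,  -5]
  [ -5,  17]
≠ I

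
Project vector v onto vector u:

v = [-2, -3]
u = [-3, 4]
proj_u(v) = [18/25, -24/25]

v·u = (-2)(-3) + (-3)(4) = -6
u·u = (-3)² + (4)² = 25
proj_u(v) = (v·u / u·u) × u = (-6/25) × u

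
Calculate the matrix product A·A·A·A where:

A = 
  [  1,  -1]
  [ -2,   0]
A² = A·A:
A²[1,1] = (1)(1) + (-1)(-2) = 3
A²[1,2] = (1)(-1) + (-1)(0) = -1
A²[2,1] = (-2)(1) + (0)(-2) = -2
A²[2,2] = (-2)(-1) + (0)(0) = 2
A² = 
  [  3,  -1]
  [ -2,   2]

A^3 = A^2·A:
A^3[1,1] = (3)(1) + (-1)(-2) = 5
A^3[1,2] = (3)(-1) + (-1)(0) = -3
A^3[2,1] = (-2)(1) + (2)(-2) = -6
A^3[2,2] = (-2)(-1) + (2)(0) = 2
A^3 = 
  [  5,  -3]
  [ -6,   2]

A^4 = A^3·A:
A^4[1,1] = (5)(1) + (-3)(-2) = 11
A^4[1,2] = (5)(-1) + (-3)(0) = -5
A^4[2,1] = (-6)(1) + (2)(-2) = -10
A^4[2,2] = (-6)(-1) + (2)(0) = 6
A^4 = 
  [ 11,  -5]
  [-10,   6]

Therefore
A^4 = 
  [ 11,  -5]
  [-10,   6]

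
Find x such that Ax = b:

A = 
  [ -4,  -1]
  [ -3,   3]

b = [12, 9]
x = [-3, 0]

Row reduce the augmented matrix [A|b]:
R2 → R2 - (3/4)·R1
REF = 
  [  -4,   -1,   12]
  [   0, 15/4,    0]

Back-substitution:
x₂ = 0 / (15/4) = 0
x₁ = (12 - (-1)(0)) / (-4) = -3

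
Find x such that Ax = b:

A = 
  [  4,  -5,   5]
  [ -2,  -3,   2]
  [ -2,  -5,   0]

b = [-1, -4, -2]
x = [1, 0, -1]

Row reduce the augmented matrix [A|b]:
R2 → R2 + (1/2)·R1
R3 → R3 + (1/2)·R1
R3 → R3 - (15/11)·R2
REF = 
  [     4,     -5,      5,     -1]
  [     0,  -11/2,    9/2,   -9/2]
  [     0,      0, -40/11,  40/11]

Back-substitution:
x₃ = (40/11) / (-40/11) = -1
x₂ = (-9/2 - (9/2)(-1)) / (-11/2) = 0
x₁ = (-1 - (-5)(0) - (5)(-1)) / 4 = 1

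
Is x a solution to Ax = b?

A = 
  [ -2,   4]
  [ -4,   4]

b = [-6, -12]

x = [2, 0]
No

Ax = [-4, -8] ≠ b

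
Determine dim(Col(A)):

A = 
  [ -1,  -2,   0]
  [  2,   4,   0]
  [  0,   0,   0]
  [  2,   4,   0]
dim(Col(A)) = 1

Row reduce:
R2 → R2 + (2)·R1
R4 → R4 + (2)·R1
REF = 
  [ -1,  -2,   0]
  [  0,   0,   0]
  [  0,   0,   0]
  [  0,   0,   0]
Pivot columns: 1 → 1 pivot.
dim(Col(A)) = number of pivot columns = 1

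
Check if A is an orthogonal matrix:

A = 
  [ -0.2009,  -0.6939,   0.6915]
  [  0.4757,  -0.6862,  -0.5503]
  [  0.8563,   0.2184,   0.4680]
Yes

AᵀA = 
  [  0.9999,   0,   0]
  [  0,   1.0001,   0]
  [  0,   0,   1]
≈ I (equal to I up to the 4-dp rounding of the entries)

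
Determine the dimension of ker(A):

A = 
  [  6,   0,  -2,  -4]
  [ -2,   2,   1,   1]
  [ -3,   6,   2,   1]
nullity(A) = 2

Row reduce:
R2 → R2 + (1/3)·R1
R3 → R3 + (1/2)·R1
R3 → R3 - (3)·R2
REF = 
  [   6,    0,   -2,   -4]
  [   0,    2,  1/3, -1/3]
  [   0,    0,    0,    0]
Pivot columns: 1, 2 → 2 pivots.
rank(A) = 2, so nullity(A) = 4 - 2 = 2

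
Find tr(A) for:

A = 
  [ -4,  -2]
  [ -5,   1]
-3

tr(A) = -4 + 1 = -3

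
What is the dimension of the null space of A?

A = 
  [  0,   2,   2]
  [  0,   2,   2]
nullity(A) = 2

Row reduce:
R2 → R2 - (1)·R1
REF = 
  [  0,   2,   2]
  [  0,   0,   0]
Pivot columns: 2 → 1 pivot.
rank(A) = 1, so nullity(A) = 3 - 1 = 2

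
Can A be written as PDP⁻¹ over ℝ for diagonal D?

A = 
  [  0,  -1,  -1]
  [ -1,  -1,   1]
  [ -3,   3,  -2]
Yes

Characteristic polynomial: det(λI - A) = λ³ + 3λ² - 5λ - 11
By the rational root theorem any rational root is an integer dividing 11; none of those is a root, so p(λ) has no rational roots and hence (being an irreducible cubic) no repeated roots.
Discriminant of the cubic: Δ = 1616
Δ > 0 ⇒ three distinct real eigenvalues: λ ≈ -3.534, -1.517, 2.051
Three distinct real eigenvalues, so A has 3 independent eigenvectors.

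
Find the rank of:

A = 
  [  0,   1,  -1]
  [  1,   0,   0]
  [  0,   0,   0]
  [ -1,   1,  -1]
Row reduce:
Swap R1 ↔ R2
R4 → R4 + (1)·R1
R4 → R4 - (1)·R2
REF = 
  [  1,   0,   0]
  [  0,   1,  -1]
  [  0,   0,   0]
  [  0,   0,   0]
Pivot columns: 1, 2 → 2 pivots.

rank(A) = 2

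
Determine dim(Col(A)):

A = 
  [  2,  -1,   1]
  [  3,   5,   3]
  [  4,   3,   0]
Row reduce:
R2 → R2 - (3/2)·R1
R3 → R3 - (2)·R1
R3 → R3 - (10/13)·R2
REF = 
  [     2,     -1,      1]
  [     0,   13/2,    3/2]
  [     0,      0, -41/13]
Pivot columns: 1, 2, 3 → 3 pivots.
dim(Col(A)) = number of pivot columns = 3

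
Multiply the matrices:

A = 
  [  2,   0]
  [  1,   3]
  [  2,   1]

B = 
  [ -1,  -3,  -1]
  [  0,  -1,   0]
AB = 
  [ -2,  -6,  -2]
  [ -1,  -6,  -1]
  [ -2,  -7,  -2]

A is 3×2 and B is 2×3, so AB is 3×3. Each entry is (row of A)·(column of B):
AB[1,1] = (2)(-1) + (0)(0) = -2
AB[1,2] = (2)(-3) + (0)(-1) = -6
AB[1,3] = (2)(-1) + (0)(0) = -2
AB[2,1] = (1)(-1) + (3)(0) = -1
AB[2,2] = (1)(-3) + (3)(-1) = -6
AB[2,3] = (1)(-1) + (3)(0) = -1
AB[3,1] = (2)(-1) + (1)(0) = -2
AB[3,2] = (2)(-3) + (1)(-1) = -7
AB[3,3] = (2)(-1) + (1)(0) = -2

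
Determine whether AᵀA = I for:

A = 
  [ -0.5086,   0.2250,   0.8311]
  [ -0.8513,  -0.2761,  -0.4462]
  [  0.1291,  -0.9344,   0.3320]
Yes

AᵀA = 
  [  1.0001,   0,   0]
  [  0,   1,   0]
  [  0,   0,   1]
≈ I (equal to I up to the 4-dp rounding of the entries)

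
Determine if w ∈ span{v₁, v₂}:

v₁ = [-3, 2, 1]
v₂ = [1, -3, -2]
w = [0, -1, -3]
No

Form the augmented matrix and row-reduce:
[v₁|v₂|w] = 
  [ -3,   1,   0]
  [  2,  -3,  -1]
  [  1,  -2,  -3]
R2 → R2 + (2/3)·R1
R3 → R3 + (1/3)·R1
R3 → R3 - (5/7)·R2
REF = 
  [   -3,     1,     0]
  [    0,  -7/3,    -1]
  [    0,     0, -16/7]

Row 3 reads [0 0 | -16/7], i.e. 0 = -16/7, so the system is inconsistent and w ∉ span{v₁, v₂}.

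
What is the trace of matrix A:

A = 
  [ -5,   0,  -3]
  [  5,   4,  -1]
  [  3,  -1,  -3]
-4

tr(A) = -5 + 4 + -3 = -4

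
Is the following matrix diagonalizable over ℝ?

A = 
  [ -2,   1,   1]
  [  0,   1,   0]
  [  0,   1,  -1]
Yes

Characteristic polynomial: det(λI - A) = λ³ + 2λ² - λ - 2
Testing integer divisors of the constant term: p(-1) = 0, so (λ + 1) is a factor:
p(λ) = (λ + 1)(λ² + λ - 2)
λ² + λ - 2 = (λ + 2)(λ - 1)
Eigenvalues: -1, 1, -2
λ=-2: alg. mult. = 1, geom. mult. = 3 - rank(A - (-2)I) = 3 - 2 = 1
λ=-1: alg. mult. = 1, geom. mult. = 3 - rank(A - (-1)I) = 3 - 2 = 1
λ=1: alg. mult. = 1, geom. mult. = 3 - rank(A - (1)I) = 3 - 2 = 1
Sum of geometric multiplicities equals n, so A has n independent eigenvectors.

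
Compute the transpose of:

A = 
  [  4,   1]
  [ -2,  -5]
Aᵀ = 
  [  4,  -2]
  [  1,  -5]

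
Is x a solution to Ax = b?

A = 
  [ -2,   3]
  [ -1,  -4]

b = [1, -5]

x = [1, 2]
No

Ax = [4, -9] ≠ b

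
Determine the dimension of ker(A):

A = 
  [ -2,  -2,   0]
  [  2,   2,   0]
nullity(A) = 2

Row reduce:
R2 → R2 + (1)·R1
REF = 
  [ -2,  -2,   0]
  [  0,   0,   0]
Pivot columns: 1 → 1 pivot.
rank(A) = 1, so nullity(A) = 3 - 1 = 2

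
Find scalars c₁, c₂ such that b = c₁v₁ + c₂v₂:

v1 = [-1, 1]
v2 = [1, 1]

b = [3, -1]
c1 = -2, c2 = 1

b = -2·v1 + 1·v2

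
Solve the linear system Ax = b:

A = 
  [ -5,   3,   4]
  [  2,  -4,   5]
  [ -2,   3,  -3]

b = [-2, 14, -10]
x = [2, 0, 2]

Row reduce the augmented matrix [A|b]:
R2 → R2 + (2/5)·R1
R3 → R3 - (2/5)·R1
R3 → R3 + (9/14)·R2
REF = 
  [   -5,     3,     4,    -2]
  [    0, -14/5,  33/5,  66/5]
  [    0,     0, -5/14,  -5/7]

Back-substitution:
x₃ = (-5/7) / (-5/14) = 2
x₂ = (66/5 - (33/5)(2)) / (-14/5) = 0
x₁ = (-2 - (3)(0) - (4)(2)) / (-5) = 2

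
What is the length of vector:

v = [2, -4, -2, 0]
4.899

||v||₂ = √((2)² + (-4)² + (-2)² + (0)²) = √24 = 4.899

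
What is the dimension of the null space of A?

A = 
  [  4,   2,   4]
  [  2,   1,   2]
nullity(A) = 2

Row reduce:
R2 → R2 - (1/2)·R1
REF = 
  [  4,   2,   4]
  [  0,   0,   0]
Pivot columns: 1 → 1 pivot.
rank(A) = 1, so nullity(A) = 3 - 1 = 2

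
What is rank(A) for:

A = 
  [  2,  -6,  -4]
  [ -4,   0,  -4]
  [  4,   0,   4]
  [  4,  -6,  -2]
Row reduce:
R2 → R2 + (2)·R1
R3 → R3 - (2)·R1
R4 → R4 - (2)·R1
R3 → R3 + (1)·R2
R4 → R4 + (1/2)·R2
REF = 
  [  2,  -6,  -4]
  [  0, -12, -12]
  [  0,   0,   0]
  [  0,   0,   0]
Pivot columns: 1, 2 → 2 pivots.

rank(A) = 2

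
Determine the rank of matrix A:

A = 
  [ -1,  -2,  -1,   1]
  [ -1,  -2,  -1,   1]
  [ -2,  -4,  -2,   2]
Row reduce:
R2 → R2 - (1)·R1
R3 → R3 - (2)·R1
REF = 
  [ -1,  -2,  -1,   1]
  [  0,   0,   0,   0]
  [  0,   0,   0,   0]
Pivot columns: 1 → 1 pivot.

rank(A) = 1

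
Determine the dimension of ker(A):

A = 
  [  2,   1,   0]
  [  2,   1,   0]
nullity(A) = 2

Row reduce:
R2 → R2 - (1)·R1
REF = 
  [  2,   1,   0]
  [  0,   0,   0]
Pivot columns: 1 → 1 pivot.
rank(A) = 1, so nullity(A) = 3 - 1 = 2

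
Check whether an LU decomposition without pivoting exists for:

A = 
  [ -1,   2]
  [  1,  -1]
Yes.
A[1,1] = -1 ≠ 0, so Gaussian elimination proceeds without a row swap: multiplier ℓ₂₁ = (1)/(-1) = -1, and U[2,2] = -1 - (-1)(2) = 1.
L = 
  [  1,   0]
  [ -1,   1]
U = 
  [ -1,   2]
  [  0,   1]
Check row 2 of LU: [(-1)(-1), (-1)(2) + 1] = [1, -1] = row 2 of A ✓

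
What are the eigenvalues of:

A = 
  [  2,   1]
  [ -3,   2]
tr(A) = 4, det(A) = 7
Characteristic polynomial: λ² - tr(A)λ + det(A) = λ² - 4λ + 7
λ² - 4λ + 7 = 0  ⇒  λ = (4 ± √((-4)² - 4·(7)))/2 = (4 ± √(-12))/2
  = 2 + i√3,  2 - i√3

λ = 2 + i√3, 2 - i√3  (≈ 2 + 1.732i, 2 - 1.732i)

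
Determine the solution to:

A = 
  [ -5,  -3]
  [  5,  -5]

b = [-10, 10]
Row reduce the augmented matrix [A|b]:
R2 → R2 + (1)·R1
REF = 
  [ -5,  -3, -10]
  [  0,  -8,   0]

Back-substitution:
x₂ = 0 / (-8) = 0
x₁ = (-10 - (-3)(0)) / (-5) = 2

x = [2, 0]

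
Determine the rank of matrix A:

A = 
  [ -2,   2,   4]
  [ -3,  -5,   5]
Row reduce:
R2 → R2 - (3/2)·R1
REF = 
  [ -2,   2,   4]
  [  0,  -8,  -1]
Pivot columns: 1, 2 → 2 pivots.

rank(A) = 2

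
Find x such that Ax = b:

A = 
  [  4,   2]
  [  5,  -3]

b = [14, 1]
Row reduce the augmented matrix [A|b]:
R2 → R2 - (5/4)·R1
REF = 
  [    4,     2,    14]
  [    0, -11/2, -33/2]

Back-substitution:
x₂ = (-33/2) / (-11/2) = 3
x₁ = (14 - (2)(3)) / 4 = 2

x = [2, 3]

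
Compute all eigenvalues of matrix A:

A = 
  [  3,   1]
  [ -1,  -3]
tr(A) = 0, det(A) = -8
Characteristic polynomial: λ² - tr(A)λ + det(A) = λ² - 8
λ² - 8 = 0  ⇒  λ = (0 ± √((0)² - 4·(-8)))/2 = (0 ± √(32))/2
  = 2√2,  -2√2

λ = 2√2, -2√2  (≈ 2.828, -2.828)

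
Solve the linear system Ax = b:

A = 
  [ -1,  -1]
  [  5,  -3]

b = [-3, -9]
Row reduce the augmented matrix [A|b]:
R2 → R2 + (5)·R1
REF = 
  [ -1,  -1,  -3]
  [  0,  -8, -24]

Back-substitution:
x₂ = (-24) / (-8) = 3
x₁ = (-3 - (-1)(3)) / (-1) = 0

x = [0, 3]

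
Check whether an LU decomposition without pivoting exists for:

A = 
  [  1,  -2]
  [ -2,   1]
Yes.
A[1,1] = 1 ≠ 0, so Gaussian elimination proceeds without a row swap: multiplier ℓ₂₁ = (-2)/(1) = -2, and U[2,2] = 1 - (-2)(-2) = -3.
L = 
  [  1,   0]
  [ -2,   1]
U = 
  [  1,  -2]
  [  0,  -3]
Check row 2 of LU: [(-2)(1), (-2)(-2) + (-3)] = [-2, 1] = row 2 of A ✓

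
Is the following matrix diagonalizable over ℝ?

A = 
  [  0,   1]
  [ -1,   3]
Yes

tr(A) = 3, det(A) = 1
Characteristic polynomial: λ² - tr(A)λ + det(A) = λ² - 3λ + 1
λ² - 3λ + 1 = 0  ⇒  λ = (3 ± √((-3)² - 4·(1)))/2 = (3 ± √(5))/2
  = (3 + √5)/2,  (3 - √5)/2
Eigenvalues: (3 + √5)/2, (3 - √5)/2  (≈ 2.618, 0.382)
The two irrational eigenvalues are distinct (simple), so each has alg. mult. = geom. mult. = 1.
Sum of geometric multiplicities equals n, so A has n independent eigenvectors.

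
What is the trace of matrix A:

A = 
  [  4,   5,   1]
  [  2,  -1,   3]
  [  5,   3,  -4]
-1

tr(A) = 4 + -1 + -4 = -1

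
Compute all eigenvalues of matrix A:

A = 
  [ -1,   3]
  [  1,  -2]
tr(A) = -3, det(A) = -1
Characteristic polynomial: λ² - tr(A)λ + det(A) = λ² + 3λ - 1
λ² + 3λ - 1 = 0  ⇒  λ = (-3 ± √((3)² - 4·(-1)))/2 = (-3 ± √(13))/2
  = (-3 + √13)/2,  (-3 - √13)/2

λ = (-3 + √13)/2, (-3 - √13)/2  (≈ 0.3028, -3.303)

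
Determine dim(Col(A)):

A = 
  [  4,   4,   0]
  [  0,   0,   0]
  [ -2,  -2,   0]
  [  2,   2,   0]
Row reduce:
R3 → R3 + (1/2)·R1
R4 → R4 - (1/2)·R1
REF = 
  [  4,   4,   0]
  [  0,   0,   0]
  [  0,   0,   0]
  [  0,   0,   0]
Pivot columns: 1 → 1 pivot.
dim(Col(A)) = number of pivot columns = 1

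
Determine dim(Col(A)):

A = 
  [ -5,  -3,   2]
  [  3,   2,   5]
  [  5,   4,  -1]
dim(Col(A)) = 3

Row reduce:
R2 → R2 + (3/5)·R1
R3 → R3 + (1)·R1
R3 → R3 - (5)·R2
REF = 
  [  -5,   -3,    2]
  [   0,  1/5, 31/5]
  [   0,    0,  -30]
Pivot columns: 1, 2, 3 → 3 pivots.
dim(Col(A)) = number of pivot columns = 3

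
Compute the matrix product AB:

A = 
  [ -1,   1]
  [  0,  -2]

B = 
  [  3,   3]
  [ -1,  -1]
A is 2×2 and B is 2×2, so AB is 2×2. Each entry is (row of A)·(column of B):
AB[1,1] = (-1)(3) + (1)(-1) = -4
AB[1,2] = (-1)(3) + (1)(-1) = -4
AB[2,1] = (0)(3) + (-2)(-1) = 2
AB[2,2] = (0)(3) + (-2)(-1) = 2

AB = 
  [ -4,  -4]
  [  2,   2]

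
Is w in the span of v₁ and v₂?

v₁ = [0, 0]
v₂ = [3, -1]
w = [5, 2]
No

Form the augmented matrix and row-reduce:
[v₁|v₂|w] = 
  [  0,   3,   5]
  [  0,  -1,   2]
R2 → R2 + (1/3)·R1
REF = 
  [   0,    3,    5]
  [   0,    0, 11/3]

Row 2 reads [0 0 | 11/3], i.e. 0 = 11/3, so the system is inconsistent and w ∉ span{v₁, v₂}.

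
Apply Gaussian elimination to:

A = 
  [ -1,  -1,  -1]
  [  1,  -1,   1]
Row operations:
R2 → R2 + (1)·R1

Resulting echelon form:
REF = 
  [ -1,  -1,  -1]
  [  0,  -2,   0]

Rank = 2 (number of non-zero pivot rows).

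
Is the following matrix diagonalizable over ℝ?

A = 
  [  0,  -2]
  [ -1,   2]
Yes

tr(A) = 2, det(A) = -2
Characteristic polynomial: λ² - tr(A)λ + det(A) = λ² - 2λ - 2
λ² - 2λ - 2 = 0  ⇒  λ = (2 ± √((-2)² - 4·(-2)))/2 = (2 ± √(12))/2
  = 1 + √3,  1 - √3
Eigenvalues: 1 + √3, 1 - √3  (≈ 2.732, -0.7321)
The two irrational eigenvalues are distinct (simple), so each has alg. mult. = geom. mult. = 1.
Sum of geometric multiplicities equals n, so A has n independent eigenvectors.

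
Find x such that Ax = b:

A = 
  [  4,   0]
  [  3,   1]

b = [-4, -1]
Row reduce the augmented matrix [A|b]:
R2 → R2 - (3/4)·R1
REF = 
  [  4,   0,  -4]
  [  0,   1,   2]

Back-substitution:
x₂ = 2 / 1 = 2
x₁ = (-4 - (0)(2)) / 4 = -1

x = [-1, 2]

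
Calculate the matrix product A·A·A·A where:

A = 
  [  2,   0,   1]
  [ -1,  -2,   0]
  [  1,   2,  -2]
A^4 = 
  [ 25,  18,  -2]
  [  2,  24,  -9]
  [-20, -76,  33]

A² = A·A:
A²[1,1] = (2)(2) + (0)(-1) + (1)(1) = 5
A²[1,2] = (2)(0) + (0)(-2) + (1)(2) = 2
A²[1,3] = (2)(1) + (0)(0) + (1)(-2) = 0
A²[2,1] = (-1)(2) + (-2)(-1) + (0)(1) = 0
A²[2,2] = (-1)(0) + (-2)(-2) + (0)(2) = 4
A²[2,3] = (-1)(1) + (-2)(0) + (0)(-2) = -1
A²[3,1] = (1)(2) + (2)(-1) + (-2)(1) = -2
A²[3,2] = (1)(0) + (2)(-2) + (-2)(2) = -8
A²[3,3] = (1)(1) + (2)(0) + (-2)(-2) = 5
A² = 
  [  5,   2,   0]
  [  0,   4,  -1]
  [ -2,  -8,   5]

A^3 = A^2·A:
A^3[1,1] = (5)(2) + (2)(-1) + (0)(1) = 8
A^3[1,2] = (5)(0) + (2)(-2) + (0)(2) = -4
A^3[1,3] = (5)(1) + (2)(0) + (0)(-2) = 5
A^3[2,1] = (0)(2) + (4)(-1) + (-1)(1) = -5
A^3[2,2] = (0)(0) + (4)(-2) + (-1)(2) = -10
A^3[2,3] = (0)(1) + (4)(0) + (-1)(-2) = 2
A^3[3,1] = (-2)(2) + (-8)(-1) + (5)(1) = 9
A^3[3,2] = (-2)(0) + (-8)(-2) + (5)(2) = 26
A^3[3,3] = (-2)(1) + (-8)(0) + (5)(-2) = -12
A^3 = 
  [  8,  -4,   5]
  [ -5, -10,   2]
  [  9,  26, -12]

A^4 = A^3·A:
A^4[1,1] = (8)(2) + (-4)(-1) + (5)(1) = 25
A^4[1,2] = (8)(0) + (-4)(-2) + (5)(2) = 18
A^4[1,3] = (8)(1) + (-4)(0) + (5)(-2) = -2
A^4[2,1] = (-5)(2) + (-10)(-1) + (2)(1) = 2
A^4[2,2] = (-5)(0) + (-10)(-2) + (2)(2) = 24
A^4[2,3] = (-5)(1) + (-10)(0) + (2)(-2) = -9
A^4[3,1] = (9)(2) + (26)(-1) + (-12)(1) = -20
A^4[3,2] = (9)(0) + (26)(-2) + (-12)(2) = -76
A^4[3,3] = (9)(1) + (26)(0) + (-12)(-2) = 33
A^4 = 
  [ 25,  18,  -2]
  [  2,  24,  -9]
  [-20, -76,  33]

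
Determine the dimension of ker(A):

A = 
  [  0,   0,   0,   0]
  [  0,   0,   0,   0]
nullity(A) = 4

Row reduce:
(no row operations needed)
REF = 
  [  0,   0,   0,   0]
  [  0,   0,   0,   0]
Pivot columns: none → 0 pivots.
rank(A) = 0, so nullity(A) = 4 - 0 = 4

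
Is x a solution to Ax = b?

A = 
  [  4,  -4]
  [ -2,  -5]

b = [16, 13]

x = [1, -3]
Yes

Ax = [16, 13] = b ✓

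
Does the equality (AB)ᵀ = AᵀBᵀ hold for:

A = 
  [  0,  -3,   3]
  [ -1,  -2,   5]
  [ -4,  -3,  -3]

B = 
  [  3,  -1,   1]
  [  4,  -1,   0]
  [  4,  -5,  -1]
No

(AB)ᵀ = 
  [  0,   9, -36]
  [-12, -22,  22]
  [ -3,  -6,  -1]

AᵀBᵀ = 
  [ -3,   1,   9]
  [-10, -10,   1]
  [  1,   7, -10]

The two matrices differ, so (AB)ᵀ ≠ AᵀBᵀ in general. The correct identity is (AB)ᵀ = BᵀAᵀ.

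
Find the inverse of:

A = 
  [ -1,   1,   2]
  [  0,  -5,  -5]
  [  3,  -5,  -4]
det(A) = (-1)·((-5)(-4) - (-5)(-5)) - (1)·((0)(-4) - (-5)(3)) + (2)·((0)(-5) - (-5)(3))
  = (-1)(-5) - (1)(15) + (2)(15)
  = 20
det(A) = 20 ≠ 0, so A is invertible.

Cofactors Cᵢⱼ = (-1)ⁱ⁺ʲ·Mᵢⱼ:
C = 
  [ -5, -15,  15]
  [ -6,  -2,  -2]
  [  5,  -5,   5]

adj(A) = Cᵀ:
adj(A) = 
  [ -5,  -6,   5]
  [-15,  -2,  -5]
  [ 15,  -2,   5]

A⁻¹ = (1/20) · adj(A):
A⁻¹ = 
  [ -1/4, -3/10,   1/4]
  [ -3/4, -1/10,  -1/4]
  [  3/4, -1/10,   1/4]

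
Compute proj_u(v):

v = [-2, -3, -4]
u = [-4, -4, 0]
proj_u(v) = [-5/2, -5/2, 0]

v·u = (-2)(-4) + (-3)(-4) + (-4)(0) = 20
u·u = (-4)² + (-4)² + (0)² = 32
proj_u(v) = (v·u / u·u) × u = (20/32) × u = (5/8) × u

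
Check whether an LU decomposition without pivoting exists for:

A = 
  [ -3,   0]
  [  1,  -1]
Yes.
A[1,1] = -3 ≠ 0, so Gaussian elimination proceeds without a row swap: multiplier ℓ₂₁ = (1)/(-3) = -1/3, and U[2,2] = -1 - (-1/3)(0) = -1.
L = 
  [   1,    0]
  [-1/3,    1]
U = 
  [ -3,   0]
  [  0,  -1]
Check row 2 of LU: [(-1/3)(-3), (-1/3)(0) + (-1)] = [1, -1] = row 2 of A ✓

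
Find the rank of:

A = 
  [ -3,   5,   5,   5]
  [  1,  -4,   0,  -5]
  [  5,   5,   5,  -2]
Row reduce:
R2 → R2 + (1/3)·R1
R3 → R3 + (5/3)·R1
R3 → R3 + (40/7)·R2
REF = 
  [   -3,     5,     5,     5]
  [    0,  -7/3,   5/3, -10/3]
  [    0,     0, 160/7, -89/7]
Pivot columns: 1, 2, 3 → 3 pivots.

rank(A) = 3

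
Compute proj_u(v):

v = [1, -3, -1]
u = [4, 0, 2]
proj_u(v) = [2/5, 0, 1/5]

v·u = (1)(4) + (-3)(0) + (-1)(2) = 2
u·u = (4)² + (0)² + (2)² = 20
proj_u(v) = (v·u / u·u) × u = (2/20) × u = (1/10) × u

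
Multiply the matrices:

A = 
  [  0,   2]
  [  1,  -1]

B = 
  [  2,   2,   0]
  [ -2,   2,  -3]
AB = 
  [ -4,   4,  -6]
  [  4,   0,   3]

A is 2×2 and B is 2×3, so AB is 2×3. Each entry is (row of A)·(column of B):
AB[1,1] = (0)(2) + (2)(-2) = -4
AB[1,2] = (0)(2) + (2)(2) = 4
AB[1,3] = (0)(0) + (2)(-3) = -6
AB[2,1] = (1)(2) + (-1)(-2) = 4
AB[2,2] = (1)(2) + (-1)(2) = 0
AB[2,3] = (1)(0) + (-1)(-3) = 3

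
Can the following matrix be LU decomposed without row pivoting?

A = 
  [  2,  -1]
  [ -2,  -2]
Yes.
A[1,1] = 2 ≠ 0, so Gaussian elimination proceeds without a row swap: multiplier ℓ₂₁ = (-2)/(2) = -1, and U[2,2] = -2 - (-1)(-1) = -3.
L = 
  [  1,   0]
  [ -1,   1]
U = 
  [  2,  -1]
  [  0,  -3]
Check row 2 of LU: [(-1)(2), (-1)(-1) + (-3)] = [-2, -2] = row 2 of A ✓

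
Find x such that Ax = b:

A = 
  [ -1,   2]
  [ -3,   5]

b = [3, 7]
Row reduce the augmented matrix [A|b]:
R2 → R2 - (3)·R1
REF = 
  [ -1,   2,   3]
  [  0,  -1,  -2]

Back-substitution:
x₂ = (-2) / (-1) = 2
x₁ = (3 - (2)(2)) / (-1) = 1

x = [1, 2]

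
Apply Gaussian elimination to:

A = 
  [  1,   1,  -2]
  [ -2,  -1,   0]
Row operations:
R2 → R2 + (2)·R1

Resulting echelon form:
REF = 
  [  1,   1,  -2]
  [  0,   1,  -4]

Rank = 2 (number of non-zero pivot rows).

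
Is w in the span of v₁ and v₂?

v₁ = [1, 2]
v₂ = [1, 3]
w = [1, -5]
Yes

Form the augmented matrix and row-reduce:
[v₁|v₂|w] = 
  [  1,   1,   1]
  [  2,   3,  -5]
R2 → R2 - (2)·R1
REF = 
  [  1,   1,   1]
  [  0,   1,  -7]

No row of the form [0 0 | nonzero], so the system is consistent. Back-substitution gives c₁ = 8, c₂ = -7: w = (8)·v₁ + (-7)·v₂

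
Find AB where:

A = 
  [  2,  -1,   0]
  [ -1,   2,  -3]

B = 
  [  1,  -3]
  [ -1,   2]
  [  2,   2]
A is 2×3 and B is 3×2, so AB is 2×2. Each entry is (row of A)·(column of B):
AB[1,1] = (2)(1) + (-1)(-1) + (0)(2) = 3
AB[1,2] = (2)(-3) + (-1)(2) + (0)(2) = -8
AB[2,1] = (-1)(1) + (2)(-1) + (-3)(2) = -9
AB[2,2] = (-1)(-3) + (2)(2) + (-3)(2) = 1

AB = 
  [  3,  -8]
  [ -9,   1]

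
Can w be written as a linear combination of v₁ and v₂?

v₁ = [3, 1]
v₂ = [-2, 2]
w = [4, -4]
Yes

Form the augmented matrix and row-reduce:
[v₁|v₂|w] = 
  [  3,  -2,   4]
  [  1,   2,  -4]
R2 → R2 - (1/3)·R1
REF = 
  [    3,    -2,     4]
  [    0,   8/3, -16/3]

No row of the form [0 0 | nonzero], so the system is consistent. Back-substitution gives c₁ = 0, c₂ = -2: w = (0)·v₁ + (-2)·v₂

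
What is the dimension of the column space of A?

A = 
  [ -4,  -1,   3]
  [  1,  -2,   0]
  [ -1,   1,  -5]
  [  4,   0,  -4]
Row reduce:
R2 → R2 + (1/4)·R1
R3 → R3 - (1/4)·R1
R4 → R4 + (1)·R1
R3 → R3 + (5/9)·R2
R4 → R4 - (4/9)·R2
R4 → R4 - (1/4)·R3
REF = 
  [   -4,    -1,     3]
  [    0,  -9/4,   3/4]
  [    0,     0, -16/3]
  [    0,     0,     0]
Pivot columns: 1, 2, 3 → 3 pivots.
dim(Col(A)) = number of pivot columns = 3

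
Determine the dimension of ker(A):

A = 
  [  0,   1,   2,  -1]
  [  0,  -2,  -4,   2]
nullity(A) = 3

Row reduce:
R2 → R2 + (2)·R1
REF = 
  [  0,   1,   2,  -1]
  [  0,   0,   0,   0]
Pivot columns: 2 → 1 pivot.
rank(A) = 1, so nullity(A) = 4 - 1 = 3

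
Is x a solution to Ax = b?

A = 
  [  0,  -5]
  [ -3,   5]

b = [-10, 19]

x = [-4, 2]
No

Ax = [-10, 22] ≠ b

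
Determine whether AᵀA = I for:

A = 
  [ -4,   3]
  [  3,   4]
No

AᵀA = 
  [ 25,   0]
  [  0,  25]
≠ I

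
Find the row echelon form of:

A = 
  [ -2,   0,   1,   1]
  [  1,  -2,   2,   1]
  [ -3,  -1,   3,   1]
Row operations:
R2 → R2 + (1/2)·R1
R3 → R3 - (3/2)·R1
R3 → R3 - (1/2)·R2

Resulting echelon form:
REF = 
  [  -2,    0,    1,    1]
  [   0,   -2,  5/2,  3/2]
  [   0,    0,  1/4, -5/4]

Rank = 3 (number of non-zero pivot rows).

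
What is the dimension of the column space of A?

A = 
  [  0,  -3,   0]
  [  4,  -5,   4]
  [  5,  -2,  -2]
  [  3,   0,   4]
Row reduce:
Swap R1 ↔ R2
R3 → R3 - (5/4)·R1
R4 → R4 - (3/4)·R1
R3 → R3 + (17/12)·R2
R4 → R4 + (5/4)·R2
R4 → R4 + (1/7)·R3
REF = 
  [  4,  -5,   4]
  [  0,  -3,   0]
  [  0,   0,  -7]
  [  0,   0,   0]
Pivot columns: 1, 2, 3 → 3 pivots.
dim(Col(A)) = number of pivot columns = 3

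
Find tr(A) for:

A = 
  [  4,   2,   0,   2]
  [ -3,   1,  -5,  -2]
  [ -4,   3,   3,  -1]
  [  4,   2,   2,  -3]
5

tr(A) = 4 + 1 + 3 + -3 = 5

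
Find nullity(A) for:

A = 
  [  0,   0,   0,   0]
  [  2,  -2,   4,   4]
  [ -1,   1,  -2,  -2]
nullity(A) = 3

Row reduce:
Swap R1 ↔ R2
R3 → R3 + (1/2)·R1
REF = 
  [  2,  -2,   4,   4]
  [  0,   0,   0,   0]
  [  0,   0,   0,   0]
Pivot columns: 1 → 1 pivot.
rank(A) = 1, so nullity(A) = 4 - 1 = 3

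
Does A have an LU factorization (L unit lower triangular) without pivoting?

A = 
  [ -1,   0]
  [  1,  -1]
Yes.
A[1,1] = -1 ≠ 0, so Gaussian elimination proceeds without a row swap: multiplier ℓ₂₁ = (1)/(-1) = -1, and U[2,2] = -1 - (-1)(0) = -1.
L = 
  [  1,   0]
  [ -1,   1]
U = 
  [ -1,   0]
  [  0,  -1]
Check row 2 of LU: [(-1)(-1), (-1)(0) + (-1)] = [1, -1] = row 2 of A ✓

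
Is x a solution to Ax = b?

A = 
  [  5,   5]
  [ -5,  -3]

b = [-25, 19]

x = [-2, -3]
Yes

Ax = [-25, 19] = b ✓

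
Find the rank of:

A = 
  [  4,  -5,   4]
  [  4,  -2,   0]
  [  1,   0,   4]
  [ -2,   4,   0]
rank(A) = 3

Row reduce:
R2 → R2 - (1)·R1
R3 → R3 - (1/4)·R1
R4 → R4 + (1/2)·R1
R3 → R3 - (5/12)·R2
R4 → R4 - (1/2)·R2
R4 → R4 - (6/7)·R3
REF = 
  [   4,   -5,    4]
  [   0,    3,   -4]
  [   0,    0, 14/3]
  [   0,    0,    0]
Pivot columns: 1, 2, 3 → 3 pivots.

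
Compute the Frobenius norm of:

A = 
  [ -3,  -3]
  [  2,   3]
||A||_F = 5.568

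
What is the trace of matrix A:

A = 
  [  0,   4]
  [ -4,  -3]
-3

tr(A) = 0 + -3 = -3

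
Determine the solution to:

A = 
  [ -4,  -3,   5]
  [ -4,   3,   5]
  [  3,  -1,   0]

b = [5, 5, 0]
Row reduce the augmented matrix [A|b]:
R2 → R2 - (1)·R1
R3 → R3 + (3/4)·R1
R3 → R3 + (13/24)·R2
REF = 
  [  -4,   -3,    5,    5]
  [   0,    6,    0,    0]
  [   0,    0, 15/4, 15/4]

Back-substitution:
x₃ = (15/4) / (15/4) = 1
x₂ = (0 - (0)(1)) / 6 = 0
x₁ = (5 - (-3)(0) - (5)(1)) / (-4) = 0

x = [0, 0, 1]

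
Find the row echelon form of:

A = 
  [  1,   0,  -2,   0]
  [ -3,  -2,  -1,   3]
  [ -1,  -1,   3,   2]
Row operations:
R2 → R2 + (3)·R1
R3 → R3 + (1)·R1
R3 → R3 - (1/2)·R2

Resulting echelon form:
REF = 
  [  1,   0,  -2,   0]
  [  0,  -2,  -7,   3]
  [  0,   0, 9/2, 1/2]

Rank = 3 (number of non-zero pivot rows).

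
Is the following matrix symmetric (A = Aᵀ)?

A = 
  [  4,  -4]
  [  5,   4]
No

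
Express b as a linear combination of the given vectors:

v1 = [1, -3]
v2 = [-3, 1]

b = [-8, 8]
c1 = -2, c2 = 2

b = -2·v1 + 2·v2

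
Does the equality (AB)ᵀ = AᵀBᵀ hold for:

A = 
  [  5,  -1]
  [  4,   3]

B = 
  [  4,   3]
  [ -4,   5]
No

(AB)ᵀ = 
  [ 24,   4]
  [ 10,  27]

AᵀBᵀ = 
  [ 32,   0]
  [  5,  19]

The two matrices differ, so (AB)ᵀ ≠ AᵀBᵀ in general. The correct identity is (AB)ᵀ = BᵀAᵀ.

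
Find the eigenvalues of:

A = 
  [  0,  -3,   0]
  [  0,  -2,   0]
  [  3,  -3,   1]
Characteristic polynomial: det(λI - A) = λ³ + λ² - 2λ
The constant term is 0, so λ = 0 is a root: p(λ) = λ(λ² + λ - 2)
λ² + λ - 2 = (λ + 2)(λ - 1)

λ = 0, 1, -2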